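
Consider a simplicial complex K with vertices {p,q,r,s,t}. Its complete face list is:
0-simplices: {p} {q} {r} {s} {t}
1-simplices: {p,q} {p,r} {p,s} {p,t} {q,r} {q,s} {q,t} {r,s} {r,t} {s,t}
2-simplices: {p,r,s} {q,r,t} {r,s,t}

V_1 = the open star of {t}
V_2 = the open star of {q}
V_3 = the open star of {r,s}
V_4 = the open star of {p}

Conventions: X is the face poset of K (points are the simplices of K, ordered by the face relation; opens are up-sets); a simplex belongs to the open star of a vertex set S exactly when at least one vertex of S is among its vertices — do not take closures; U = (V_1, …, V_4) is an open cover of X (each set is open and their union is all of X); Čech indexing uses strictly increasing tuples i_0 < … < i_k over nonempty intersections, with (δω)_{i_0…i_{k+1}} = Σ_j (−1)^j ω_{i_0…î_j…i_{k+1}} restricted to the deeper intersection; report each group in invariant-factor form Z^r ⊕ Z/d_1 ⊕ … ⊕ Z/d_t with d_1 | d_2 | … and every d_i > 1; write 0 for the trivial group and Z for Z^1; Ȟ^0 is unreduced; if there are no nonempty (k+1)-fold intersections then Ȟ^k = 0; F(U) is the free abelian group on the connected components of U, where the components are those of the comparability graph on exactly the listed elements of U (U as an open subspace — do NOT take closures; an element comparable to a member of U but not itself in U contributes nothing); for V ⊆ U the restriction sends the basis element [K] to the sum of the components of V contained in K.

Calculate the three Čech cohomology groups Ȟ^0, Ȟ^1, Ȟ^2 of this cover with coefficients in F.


Ȟ^0 = Z; Ȟ^1 = Z^3; Ȟ^2 = 0

nerve simplices:
  V1={{t},{p,t},{q,t},{r,t},{s,t},{q,r,t},{r,s,t}} V2={{q},{p,q},{q,r},{q,s},{q,t},{q,r,t}} V3={{r},{s},{p,r},{p,s},{q,r},{q,s},{r,s},{r,t},{s,t},{p,r,s},{q,r,t},{r,s,t}} V4={{p},{p,q},{p,r},{p,s},{p,t},{p,r,s}}
  V12={{q,t},{q,r,t}} V13={{r,t},{s,t},{q,r,t},{r,s,t}} V14={{p,t}} V23={{q,r},{q,s},{q,r,t}} V24={{p,q}} V34={{p,r},{p,s},{p,r,s}}
  V123={{q,r,t}}
components per intersection:
  V1: {{t},{p,t},{q,t},{r,t},{s,t},{q,r,t},{r,s,t}}
  V2: {{q},{p,q},{q,r},{q,s},{q,t},{q,r,t}}
  V3: {{r},{s},{p,r},{p,s},{q,r},{q,s},{r,s},{r,t},{s,t},{p,r,s},{q,r,t},{r,s,t}}
  V4: {{p},{p,q},{p,r},{p,s},{p,t},{p,r,s}}
  V12: {{q,t},{q,r,t}}
  V13: {{r,t},{s,t},{q,r,t},{r,s,t}}
  V14: {{p,t}}
  V23: {{q,r},{q,r,t}} {{q,s}}
  V24: {{p,q}}
  V34: {{p,r},{p,s},{p,r,s}}
  V123: {{q,r,t}}
C dims 4,7,1; δ0: rk 3, SNF 1^3; δ1: rk 1, SNF 1^1
degree 0: 4−3−0 = 1 → Ȟ^0 ≅ Z
degree 1: 7−1−3 = 3 → Ȟ^1 ≅ Z^3
degree 2: 1−0−1 = 0 → Ȟ^2 ≅ 0


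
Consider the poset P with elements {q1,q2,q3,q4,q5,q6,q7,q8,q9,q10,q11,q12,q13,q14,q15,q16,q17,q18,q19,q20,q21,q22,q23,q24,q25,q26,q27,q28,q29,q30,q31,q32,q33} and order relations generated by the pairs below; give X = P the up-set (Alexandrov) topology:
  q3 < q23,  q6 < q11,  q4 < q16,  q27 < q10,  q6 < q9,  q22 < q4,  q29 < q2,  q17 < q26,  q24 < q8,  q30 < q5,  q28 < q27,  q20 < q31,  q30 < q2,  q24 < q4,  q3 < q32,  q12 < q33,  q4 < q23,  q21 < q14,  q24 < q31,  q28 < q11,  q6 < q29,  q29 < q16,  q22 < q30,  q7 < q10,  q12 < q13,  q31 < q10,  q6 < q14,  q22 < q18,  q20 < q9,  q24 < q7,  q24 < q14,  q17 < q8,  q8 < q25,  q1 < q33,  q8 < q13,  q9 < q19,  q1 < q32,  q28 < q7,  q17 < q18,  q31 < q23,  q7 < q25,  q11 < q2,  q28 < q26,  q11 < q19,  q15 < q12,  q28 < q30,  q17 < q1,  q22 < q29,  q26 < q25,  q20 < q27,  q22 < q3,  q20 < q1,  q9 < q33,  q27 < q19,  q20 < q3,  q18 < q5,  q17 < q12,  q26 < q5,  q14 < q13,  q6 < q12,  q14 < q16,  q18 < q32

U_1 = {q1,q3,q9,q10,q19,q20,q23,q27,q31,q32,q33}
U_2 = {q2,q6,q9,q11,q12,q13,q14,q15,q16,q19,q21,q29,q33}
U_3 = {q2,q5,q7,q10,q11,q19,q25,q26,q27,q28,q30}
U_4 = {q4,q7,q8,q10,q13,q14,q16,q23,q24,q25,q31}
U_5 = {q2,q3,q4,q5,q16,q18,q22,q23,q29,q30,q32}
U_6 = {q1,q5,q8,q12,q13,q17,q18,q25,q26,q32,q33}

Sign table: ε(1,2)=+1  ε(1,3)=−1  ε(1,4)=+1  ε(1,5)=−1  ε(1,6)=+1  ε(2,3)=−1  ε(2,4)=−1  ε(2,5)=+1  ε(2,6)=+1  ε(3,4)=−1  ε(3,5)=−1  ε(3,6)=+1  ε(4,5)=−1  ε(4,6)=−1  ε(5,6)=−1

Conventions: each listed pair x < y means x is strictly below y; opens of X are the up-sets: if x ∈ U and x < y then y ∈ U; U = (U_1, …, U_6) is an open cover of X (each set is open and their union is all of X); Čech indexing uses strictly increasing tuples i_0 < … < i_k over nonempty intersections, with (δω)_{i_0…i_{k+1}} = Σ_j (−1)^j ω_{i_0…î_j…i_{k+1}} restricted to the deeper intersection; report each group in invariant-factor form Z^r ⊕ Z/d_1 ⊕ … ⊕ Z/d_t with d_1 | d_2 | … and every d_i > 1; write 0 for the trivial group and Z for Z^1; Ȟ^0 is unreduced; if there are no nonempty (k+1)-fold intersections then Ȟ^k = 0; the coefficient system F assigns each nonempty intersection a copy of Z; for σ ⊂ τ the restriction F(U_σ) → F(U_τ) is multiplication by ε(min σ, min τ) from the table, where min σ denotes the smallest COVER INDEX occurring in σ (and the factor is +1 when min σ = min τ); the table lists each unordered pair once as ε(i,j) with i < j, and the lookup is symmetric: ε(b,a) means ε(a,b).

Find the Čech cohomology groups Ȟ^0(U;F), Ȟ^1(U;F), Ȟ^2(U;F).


Ȟ^0 ≅ 0,  Ȟ^1 ≅ Z/2,  Ȟ^2 ≅ Z

cover nerve:
  U12={q9,q19,q33} U13={q10,q19,q27} U14={q10,q23,q31} U15={q3,q23,q32} U16={q1,q32,q33} U23={q2,q11,q19} U24={q13,q14,q16} U25={q2,q16,q29} U26={q12,q13,q33} U34={q7,q10,q25} U35={q2,q5,q30} U36={q5,q25,q26} U45={q4,q16,q23} U46={q8,q13,q25} U56={q5,q18,q32}
  U123={q19} U126={q33} U134={q10} U145={q23} U156={q32} U235={q2} U245={q16} U246={q13} U346={q25} U356={q5}
C dims 6,15,10; δ0: rk 6, SNF 1^5·2; δ1: rk 9, SNF 1^9
Ȟ^0: (6−6)−0=0 ⇒ 0
Ȟ^1: (15−9)−6=0 plus torsion [2] ⇒ Z/2
Ȟ^2: (10−0)−9=1 ⇒ Z


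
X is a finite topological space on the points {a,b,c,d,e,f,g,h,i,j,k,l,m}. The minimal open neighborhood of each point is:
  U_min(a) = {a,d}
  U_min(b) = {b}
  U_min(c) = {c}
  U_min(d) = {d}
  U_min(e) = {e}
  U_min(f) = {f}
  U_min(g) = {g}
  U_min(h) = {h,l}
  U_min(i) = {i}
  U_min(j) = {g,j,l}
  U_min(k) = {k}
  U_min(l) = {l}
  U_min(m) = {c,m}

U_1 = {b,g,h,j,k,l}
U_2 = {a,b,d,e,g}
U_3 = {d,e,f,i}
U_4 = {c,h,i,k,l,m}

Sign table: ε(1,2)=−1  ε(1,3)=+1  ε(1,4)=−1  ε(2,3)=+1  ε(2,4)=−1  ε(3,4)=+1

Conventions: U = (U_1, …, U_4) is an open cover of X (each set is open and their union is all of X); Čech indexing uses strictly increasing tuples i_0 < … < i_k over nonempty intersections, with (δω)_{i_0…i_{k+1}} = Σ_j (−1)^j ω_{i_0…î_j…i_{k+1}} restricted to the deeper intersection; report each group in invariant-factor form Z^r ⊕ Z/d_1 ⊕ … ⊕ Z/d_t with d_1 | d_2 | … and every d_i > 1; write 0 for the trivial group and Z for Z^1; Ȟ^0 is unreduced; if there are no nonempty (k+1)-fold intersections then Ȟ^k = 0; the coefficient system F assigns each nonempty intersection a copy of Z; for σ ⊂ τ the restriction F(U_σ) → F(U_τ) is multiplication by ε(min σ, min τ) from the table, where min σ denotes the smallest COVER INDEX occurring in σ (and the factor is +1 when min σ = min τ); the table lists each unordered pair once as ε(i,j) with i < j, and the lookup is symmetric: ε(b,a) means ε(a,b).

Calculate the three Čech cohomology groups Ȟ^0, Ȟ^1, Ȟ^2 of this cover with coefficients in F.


Ȟ^0(U;F) ≅ Z, Ȟ^1(U;F) ≅ Z and Ȟ^2(U;F) ≅ 0

cover nerve:
  U12={b,g} U14={h,k,l} U23={d,e} U34={i}
C dims 4,4; δ0: rk 3, SNF 1^3
Ȟ^0: (4−3)−0=1 ⇒ Z
Ȟ^1: (4−0)−3=1 ⇒ Z
Ȟ^2: (0−0)−0=0 ⇒ 0


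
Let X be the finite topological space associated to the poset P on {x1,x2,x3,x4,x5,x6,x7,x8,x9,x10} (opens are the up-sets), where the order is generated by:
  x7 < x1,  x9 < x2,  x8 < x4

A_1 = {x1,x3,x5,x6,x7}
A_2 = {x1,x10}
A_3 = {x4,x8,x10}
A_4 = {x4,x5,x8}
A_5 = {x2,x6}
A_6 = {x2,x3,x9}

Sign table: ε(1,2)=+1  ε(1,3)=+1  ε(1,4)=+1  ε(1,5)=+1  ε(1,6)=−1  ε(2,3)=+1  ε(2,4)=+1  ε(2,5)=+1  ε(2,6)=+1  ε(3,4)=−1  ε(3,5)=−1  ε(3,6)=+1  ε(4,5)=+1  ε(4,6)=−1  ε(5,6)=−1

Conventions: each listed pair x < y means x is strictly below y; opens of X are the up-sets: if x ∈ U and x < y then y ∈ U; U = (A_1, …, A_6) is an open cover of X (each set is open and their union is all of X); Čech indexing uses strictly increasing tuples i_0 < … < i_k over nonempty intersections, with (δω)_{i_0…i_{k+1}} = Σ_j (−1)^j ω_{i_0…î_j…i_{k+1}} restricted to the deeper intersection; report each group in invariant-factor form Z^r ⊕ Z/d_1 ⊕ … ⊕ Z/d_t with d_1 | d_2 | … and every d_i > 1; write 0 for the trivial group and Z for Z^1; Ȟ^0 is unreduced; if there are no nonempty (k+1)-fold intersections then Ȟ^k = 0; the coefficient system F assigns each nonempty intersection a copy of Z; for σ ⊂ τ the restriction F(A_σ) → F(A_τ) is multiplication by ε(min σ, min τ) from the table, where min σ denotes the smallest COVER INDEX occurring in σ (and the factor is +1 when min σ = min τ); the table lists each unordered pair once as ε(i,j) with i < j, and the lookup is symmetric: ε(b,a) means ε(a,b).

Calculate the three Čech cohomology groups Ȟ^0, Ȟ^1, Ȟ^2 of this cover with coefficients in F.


cover nerve:
  A12={x1} A14={x5} A15={x6} A16={x3} A23={x10} A34={x4,x8} A56={x2}
C dims 6,7; δ0: rk 6, SNF 1^5·2
Ȟ^0: (6−6)−0=0 ⇒ 0
Ȟ^1: (7−0)−6=1 plus torsion [2] ⇒ Z ⊕ Z/2
Ȟ^2: (0−0)−0=0 ⇒ 0

Ȟ^0 = 0, Ȟ^1 = Z ⊕ Z/2 and Ȟ^2 = 0


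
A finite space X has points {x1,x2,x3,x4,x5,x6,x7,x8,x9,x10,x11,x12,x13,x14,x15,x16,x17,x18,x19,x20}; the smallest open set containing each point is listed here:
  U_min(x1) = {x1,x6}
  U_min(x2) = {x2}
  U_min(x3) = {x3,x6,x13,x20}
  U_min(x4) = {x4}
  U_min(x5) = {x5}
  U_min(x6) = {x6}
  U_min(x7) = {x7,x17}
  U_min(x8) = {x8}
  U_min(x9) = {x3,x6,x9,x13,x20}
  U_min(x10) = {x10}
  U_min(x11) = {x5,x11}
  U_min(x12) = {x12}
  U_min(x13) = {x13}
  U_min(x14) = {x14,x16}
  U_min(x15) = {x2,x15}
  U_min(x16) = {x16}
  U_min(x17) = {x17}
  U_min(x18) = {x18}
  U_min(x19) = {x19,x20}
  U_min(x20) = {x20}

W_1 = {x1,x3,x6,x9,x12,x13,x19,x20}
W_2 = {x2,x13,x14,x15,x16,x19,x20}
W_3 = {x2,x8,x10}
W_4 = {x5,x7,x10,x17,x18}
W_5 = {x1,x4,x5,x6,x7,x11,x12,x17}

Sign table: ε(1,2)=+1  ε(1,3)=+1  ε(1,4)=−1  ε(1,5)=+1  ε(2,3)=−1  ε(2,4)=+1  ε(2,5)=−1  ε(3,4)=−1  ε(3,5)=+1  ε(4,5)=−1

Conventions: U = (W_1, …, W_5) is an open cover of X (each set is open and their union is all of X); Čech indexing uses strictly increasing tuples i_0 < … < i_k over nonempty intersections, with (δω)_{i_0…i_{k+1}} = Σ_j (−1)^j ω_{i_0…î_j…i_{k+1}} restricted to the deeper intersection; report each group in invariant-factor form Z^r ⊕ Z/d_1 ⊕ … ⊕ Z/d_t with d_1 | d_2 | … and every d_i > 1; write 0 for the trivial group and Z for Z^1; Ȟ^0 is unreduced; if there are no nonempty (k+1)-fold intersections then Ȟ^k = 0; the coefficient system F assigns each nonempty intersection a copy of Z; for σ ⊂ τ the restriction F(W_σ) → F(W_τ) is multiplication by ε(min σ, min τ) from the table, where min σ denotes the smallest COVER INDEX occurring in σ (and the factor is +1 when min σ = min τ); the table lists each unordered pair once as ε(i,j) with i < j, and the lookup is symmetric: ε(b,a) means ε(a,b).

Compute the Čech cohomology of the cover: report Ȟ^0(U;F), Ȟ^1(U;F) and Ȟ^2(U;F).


Ȟ^0 ≅ 0, Ȟ^1 ≅ Z/2, Ȟ^2 ≅ 0

nonempty intersections:
  W12={x13,x19,x20} W15={x1,x6,x12} W23={x2} W34={x10} W45={x5,x7,x17}
C dims 5,5; δ0: rk 5, SNF 1^4·2
Ȟ^0: (5−5)−0=0 ⇒ 0
Ȟ^1: (5−0)−5=0 plus torsion [2] ⇒ Z/2
Ȟ^2: (0−0)−0=0 ⇒ 0


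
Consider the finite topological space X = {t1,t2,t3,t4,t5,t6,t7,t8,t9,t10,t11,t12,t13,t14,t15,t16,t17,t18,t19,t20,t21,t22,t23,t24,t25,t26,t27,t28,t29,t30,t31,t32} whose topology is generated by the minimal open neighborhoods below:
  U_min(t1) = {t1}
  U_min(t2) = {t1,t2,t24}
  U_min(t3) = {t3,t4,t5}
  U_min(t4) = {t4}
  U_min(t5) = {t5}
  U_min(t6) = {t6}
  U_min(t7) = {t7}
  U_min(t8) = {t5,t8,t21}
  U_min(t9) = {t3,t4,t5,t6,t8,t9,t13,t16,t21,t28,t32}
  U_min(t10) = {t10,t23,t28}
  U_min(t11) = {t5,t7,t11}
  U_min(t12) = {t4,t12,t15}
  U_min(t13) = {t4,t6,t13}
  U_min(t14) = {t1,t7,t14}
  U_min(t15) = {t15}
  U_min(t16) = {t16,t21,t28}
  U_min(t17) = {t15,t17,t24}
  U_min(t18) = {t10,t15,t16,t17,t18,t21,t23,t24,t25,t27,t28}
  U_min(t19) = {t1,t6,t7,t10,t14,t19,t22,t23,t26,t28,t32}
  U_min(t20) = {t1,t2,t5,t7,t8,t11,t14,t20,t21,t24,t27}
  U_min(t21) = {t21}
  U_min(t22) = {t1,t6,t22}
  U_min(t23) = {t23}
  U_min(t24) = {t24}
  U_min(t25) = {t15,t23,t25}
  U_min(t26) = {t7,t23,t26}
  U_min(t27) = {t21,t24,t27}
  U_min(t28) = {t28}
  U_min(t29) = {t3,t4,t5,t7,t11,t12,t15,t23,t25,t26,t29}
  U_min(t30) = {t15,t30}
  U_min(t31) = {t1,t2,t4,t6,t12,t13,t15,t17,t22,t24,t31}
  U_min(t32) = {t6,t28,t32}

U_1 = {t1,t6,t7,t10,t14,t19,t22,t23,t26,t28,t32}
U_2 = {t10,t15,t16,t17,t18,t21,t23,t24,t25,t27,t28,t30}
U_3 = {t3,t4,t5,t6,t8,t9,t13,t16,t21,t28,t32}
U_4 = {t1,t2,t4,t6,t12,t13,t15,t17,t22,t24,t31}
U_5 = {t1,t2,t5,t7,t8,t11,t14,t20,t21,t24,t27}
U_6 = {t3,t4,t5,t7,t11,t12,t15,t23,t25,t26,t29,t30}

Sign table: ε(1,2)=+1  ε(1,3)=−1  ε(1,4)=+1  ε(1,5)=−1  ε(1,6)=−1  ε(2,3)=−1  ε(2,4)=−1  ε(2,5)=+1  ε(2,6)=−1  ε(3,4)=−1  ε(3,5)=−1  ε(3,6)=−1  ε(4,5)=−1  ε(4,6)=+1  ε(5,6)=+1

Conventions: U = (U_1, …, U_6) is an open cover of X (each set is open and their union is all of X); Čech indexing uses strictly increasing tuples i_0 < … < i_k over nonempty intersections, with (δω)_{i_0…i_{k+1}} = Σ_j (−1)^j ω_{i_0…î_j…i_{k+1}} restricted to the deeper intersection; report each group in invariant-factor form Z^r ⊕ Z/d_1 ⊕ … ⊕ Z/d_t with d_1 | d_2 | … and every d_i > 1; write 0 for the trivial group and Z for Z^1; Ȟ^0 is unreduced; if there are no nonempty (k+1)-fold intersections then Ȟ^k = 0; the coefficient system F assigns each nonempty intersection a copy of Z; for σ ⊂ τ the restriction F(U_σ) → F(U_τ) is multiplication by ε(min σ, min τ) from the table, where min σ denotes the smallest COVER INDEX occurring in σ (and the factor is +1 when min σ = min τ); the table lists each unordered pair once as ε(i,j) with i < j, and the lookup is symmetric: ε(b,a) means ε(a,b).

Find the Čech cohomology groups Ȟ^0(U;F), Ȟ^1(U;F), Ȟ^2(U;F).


Ȟ^0 ≅ 0, Ȟ^1 ≅ Z/2, Ȟ^2 ≅ Z

nonempty intersections:
  U12={t10,t23,t28} U13={t6,t28,t32} U14={t1,t6,t22} U15={t1,t7,t14} U16={t7,t23,t26} U23={t16,t21,t28} U24={t15,t17,t24} U25={t21,t24,t27} U26={t15,t23,t25,t30} U34={t4,t6,t13} U35={t5,t8,t21} U36={t3,t4,t5} U45={t1,t2,t24} U46={t4,t12,t15} U56={t5,t7,t11}
  U123={t28} U126={t23} U134={t6} U145={t1} U156={t7} U235={t21} U245={t24} U246={t15} U346={t4} U356={t5}
C dims 6,15,10; δ0: rk 6, SNF 1^5·2; δ1: rk 9, SNF 1^9
Ȟ^0: (6−6)−0=0 ⇒ 0
Ȟ^1: (15−9)−6=0 plus torsion [2] ⇒ Z/2
Ȟ^2: (10−0)−9=1 ⇒ Z


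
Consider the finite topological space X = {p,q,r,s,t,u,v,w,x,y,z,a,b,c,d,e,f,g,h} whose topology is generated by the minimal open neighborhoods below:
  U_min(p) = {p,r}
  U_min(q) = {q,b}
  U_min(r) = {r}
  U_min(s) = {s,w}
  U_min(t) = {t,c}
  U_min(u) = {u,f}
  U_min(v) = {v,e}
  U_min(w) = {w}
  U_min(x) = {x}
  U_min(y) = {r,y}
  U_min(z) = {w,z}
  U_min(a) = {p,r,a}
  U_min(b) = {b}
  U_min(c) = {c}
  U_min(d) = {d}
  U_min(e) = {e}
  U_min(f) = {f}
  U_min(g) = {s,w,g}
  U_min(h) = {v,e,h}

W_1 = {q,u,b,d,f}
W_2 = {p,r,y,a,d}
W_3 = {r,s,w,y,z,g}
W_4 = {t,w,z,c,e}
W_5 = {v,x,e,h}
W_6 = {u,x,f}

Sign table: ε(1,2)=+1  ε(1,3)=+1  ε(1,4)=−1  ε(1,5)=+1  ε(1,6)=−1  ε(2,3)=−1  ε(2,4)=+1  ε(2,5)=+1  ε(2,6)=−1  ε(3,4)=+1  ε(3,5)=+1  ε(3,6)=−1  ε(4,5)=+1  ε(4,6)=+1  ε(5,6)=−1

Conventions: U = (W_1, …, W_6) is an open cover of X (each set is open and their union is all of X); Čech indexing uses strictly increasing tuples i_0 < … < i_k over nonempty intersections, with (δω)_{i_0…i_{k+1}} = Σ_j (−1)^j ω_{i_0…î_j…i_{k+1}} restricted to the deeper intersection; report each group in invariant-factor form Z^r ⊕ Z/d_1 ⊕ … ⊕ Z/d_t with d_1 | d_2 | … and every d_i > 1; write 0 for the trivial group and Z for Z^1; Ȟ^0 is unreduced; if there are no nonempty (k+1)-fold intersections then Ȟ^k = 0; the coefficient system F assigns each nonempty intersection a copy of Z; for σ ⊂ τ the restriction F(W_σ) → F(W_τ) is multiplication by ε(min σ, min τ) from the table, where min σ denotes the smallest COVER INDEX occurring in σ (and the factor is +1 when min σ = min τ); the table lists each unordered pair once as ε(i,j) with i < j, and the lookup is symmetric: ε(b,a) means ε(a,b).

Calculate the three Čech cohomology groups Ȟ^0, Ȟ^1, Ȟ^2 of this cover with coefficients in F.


Ȟ^0 = 0,  Ȟ^1 = Z/2,  Ȟ^2 = 0

nonempty intersections:
  W12={d} W16={u,f} W23={r,y} W34={w,z} W45={e} W56={x}
C dims 6,6; δ0: rk 6, SNF 1^5·2
Ȟ^0: (6−6)−0=0 ⇒ 0
Ȟ^1: (6−0)−6=0 plus torsion [2] ⇒ Z/2
Ȟ^2: (0−0)−0=0 ⇒ 0


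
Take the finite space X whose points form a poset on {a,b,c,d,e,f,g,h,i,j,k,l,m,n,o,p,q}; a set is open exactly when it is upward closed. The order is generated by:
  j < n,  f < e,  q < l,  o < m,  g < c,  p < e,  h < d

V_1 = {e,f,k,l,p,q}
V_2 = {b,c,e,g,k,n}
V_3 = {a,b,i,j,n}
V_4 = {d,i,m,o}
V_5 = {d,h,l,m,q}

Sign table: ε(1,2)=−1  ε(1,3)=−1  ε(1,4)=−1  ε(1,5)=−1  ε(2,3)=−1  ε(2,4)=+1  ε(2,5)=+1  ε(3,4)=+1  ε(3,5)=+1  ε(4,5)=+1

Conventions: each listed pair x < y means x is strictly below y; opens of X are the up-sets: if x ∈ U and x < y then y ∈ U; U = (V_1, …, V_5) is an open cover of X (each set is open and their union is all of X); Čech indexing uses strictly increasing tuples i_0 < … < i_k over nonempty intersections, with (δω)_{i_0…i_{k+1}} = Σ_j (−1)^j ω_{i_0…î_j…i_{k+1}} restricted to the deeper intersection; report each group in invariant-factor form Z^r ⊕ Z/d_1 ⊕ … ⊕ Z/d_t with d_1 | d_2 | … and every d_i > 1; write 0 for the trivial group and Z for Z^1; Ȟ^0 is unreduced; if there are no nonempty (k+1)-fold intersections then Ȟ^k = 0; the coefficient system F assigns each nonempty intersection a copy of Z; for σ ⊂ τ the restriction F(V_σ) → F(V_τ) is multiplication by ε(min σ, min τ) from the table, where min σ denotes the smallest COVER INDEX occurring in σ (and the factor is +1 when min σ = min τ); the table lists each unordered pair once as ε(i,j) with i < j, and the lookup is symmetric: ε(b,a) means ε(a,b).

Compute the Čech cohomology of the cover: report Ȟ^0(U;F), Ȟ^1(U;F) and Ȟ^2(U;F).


nerve of the cover:
  V12={e,k} V15={l,q} V23={b,n} V34={i} V45={d,m}
C dims 5,5; δ0: rk 5, SNF 1^4·2
Ȟ^0 = (5 − 5) − 0 = 0, so Ȟ^0 ≅ 0
Ȟ^1 = (5 − 0) − 5 = 0 plus torsion [2], so Ȟ^1 ≅ Z/2
Ȟ^2 = (0 − 0) − 0 = 0, so Ȟ^2 ≅ 0

Ȟ^0 ≅ 0, Ȟ^1 ≅ Z/2, Ȟ^2 ≅ 0


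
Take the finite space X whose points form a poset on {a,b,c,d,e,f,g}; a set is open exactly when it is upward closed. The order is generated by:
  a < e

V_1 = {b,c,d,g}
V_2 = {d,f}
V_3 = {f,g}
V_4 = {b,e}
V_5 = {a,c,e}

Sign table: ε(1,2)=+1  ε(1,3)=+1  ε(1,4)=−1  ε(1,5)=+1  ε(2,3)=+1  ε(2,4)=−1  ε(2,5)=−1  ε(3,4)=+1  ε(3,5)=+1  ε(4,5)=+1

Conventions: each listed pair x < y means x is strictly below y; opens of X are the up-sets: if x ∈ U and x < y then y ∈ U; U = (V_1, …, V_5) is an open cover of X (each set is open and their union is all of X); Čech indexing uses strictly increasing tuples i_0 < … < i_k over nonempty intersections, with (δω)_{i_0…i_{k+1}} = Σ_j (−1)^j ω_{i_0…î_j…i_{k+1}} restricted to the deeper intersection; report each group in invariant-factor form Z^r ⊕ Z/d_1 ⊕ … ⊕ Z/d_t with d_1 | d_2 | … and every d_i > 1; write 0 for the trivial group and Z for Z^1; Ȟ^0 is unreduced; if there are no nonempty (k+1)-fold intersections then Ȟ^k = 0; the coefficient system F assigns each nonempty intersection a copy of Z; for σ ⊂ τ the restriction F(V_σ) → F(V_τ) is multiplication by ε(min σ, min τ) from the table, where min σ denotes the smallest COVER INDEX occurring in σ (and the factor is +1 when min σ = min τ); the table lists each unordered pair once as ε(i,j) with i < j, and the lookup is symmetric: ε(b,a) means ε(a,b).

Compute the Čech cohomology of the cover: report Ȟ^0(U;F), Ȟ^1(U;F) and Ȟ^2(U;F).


Ȟ^0 ≅ 0, Ȟ^1 ≅ Z ⊕ Z/2, Ȟ^2 ≅ 0

nerve simplices:
  V12={d} V13={g} V14={b} V15={c} V23={f} V45={e}
C dims 5,6; δ0: rk 5, SNF 1^4·2
degree 0: 5−5−0 = 0 → Ȟ^0 ≅ 0
degree 1: 6−0−5 = 1 plus torsion [2] → Ȟ^1 ≅ Z ⊕ Z/2
degree 2: 0−0−0 = 0 → Ȟ^2 ≅ 0


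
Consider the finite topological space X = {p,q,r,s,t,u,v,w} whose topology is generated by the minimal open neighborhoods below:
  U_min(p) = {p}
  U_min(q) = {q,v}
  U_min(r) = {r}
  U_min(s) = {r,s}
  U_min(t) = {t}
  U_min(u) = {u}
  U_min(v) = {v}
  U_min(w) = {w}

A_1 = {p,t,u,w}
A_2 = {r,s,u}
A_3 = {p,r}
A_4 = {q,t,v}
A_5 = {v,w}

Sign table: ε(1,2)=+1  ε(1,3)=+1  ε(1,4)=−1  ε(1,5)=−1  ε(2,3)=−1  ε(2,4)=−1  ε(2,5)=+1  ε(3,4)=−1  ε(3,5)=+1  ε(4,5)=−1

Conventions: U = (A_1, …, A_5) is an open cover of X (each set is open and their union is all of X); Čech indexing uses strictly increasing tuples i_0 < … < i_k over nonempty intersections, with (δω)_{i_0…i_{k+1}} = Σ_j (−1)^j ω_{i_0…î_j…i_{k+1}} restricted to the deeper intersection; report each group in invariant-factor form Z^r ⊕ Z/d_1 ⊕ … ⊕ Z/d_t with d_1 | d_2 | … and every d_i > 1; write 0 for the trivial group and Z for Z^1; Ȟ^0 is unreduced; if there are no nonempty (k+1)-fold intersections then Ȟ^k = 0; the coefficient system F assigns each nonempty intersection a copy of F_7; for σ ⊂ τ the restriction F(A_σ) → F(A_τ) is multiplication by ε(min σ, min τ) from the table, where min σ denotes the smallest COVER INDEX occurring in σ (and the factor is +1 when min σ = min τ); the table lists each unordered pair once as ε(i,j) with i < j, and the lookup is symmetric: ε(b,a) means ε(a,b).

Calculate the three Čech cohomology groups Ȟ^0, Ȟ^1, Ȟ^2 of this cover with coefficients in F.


nonempty overlaps:
  A12={u} A13={p} A14={t} A15={w} A23={r} A45={v}
C dims 5,6; δ0: rk_F7 5
degree 0: 5−5−0 = 0 → Ȟ^0 ≅ 0
degree 1: 6−0−5 = 1 → Ȟ^1 ≅ Z/7
degree 2: 0−0−0 = 0 → Ȟ^2 ≅ 0

Ȟ^0 ≅ 0, Ȟ^1 ≅ Z/7 and Ȟ^2 ≅ 0


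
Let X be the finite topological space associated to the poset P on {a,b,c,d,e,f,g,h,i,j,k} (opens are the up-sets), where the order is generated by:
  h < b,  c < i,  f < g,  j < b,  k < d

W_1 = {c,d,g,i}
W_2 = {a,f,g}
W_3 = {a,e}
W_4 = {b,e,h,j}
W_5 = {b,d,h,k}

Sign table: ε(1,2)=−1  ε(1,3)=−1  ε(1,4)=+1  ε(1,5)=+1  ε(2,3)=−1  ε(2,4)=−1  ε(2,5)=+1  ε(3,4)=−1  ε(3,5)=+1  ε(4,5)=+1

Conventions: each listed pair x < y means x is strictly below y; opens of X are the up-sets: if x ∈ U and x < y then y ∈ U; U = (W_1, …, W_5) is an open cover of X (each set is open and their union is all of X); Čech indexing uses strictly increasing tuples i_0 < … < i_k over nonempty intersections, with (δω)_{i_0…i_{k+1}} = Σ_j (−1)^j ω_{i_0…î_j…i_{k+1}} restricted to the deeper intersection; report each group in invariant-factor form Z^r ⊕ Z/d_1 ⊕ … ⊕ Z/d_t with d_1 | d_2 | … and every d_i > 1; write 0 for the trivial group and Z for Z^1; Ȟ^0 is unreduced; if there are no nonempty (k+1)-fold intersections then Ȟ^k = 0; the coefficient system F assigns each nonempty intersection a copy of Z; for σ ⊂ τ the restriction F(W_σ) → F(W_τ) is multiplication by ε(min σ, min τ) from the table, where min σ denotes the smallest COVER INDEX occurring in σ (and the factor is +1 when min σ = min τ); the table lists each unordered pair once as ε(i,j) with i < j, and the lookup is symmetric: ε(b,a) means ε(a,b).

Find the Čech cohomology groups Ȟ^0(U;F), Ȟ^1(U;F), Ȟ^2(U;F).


Ȟ^0(U;F) ≅ 0; Ȟ^1(U;F) ≅ Z/2; Ȟ^2(U;F) ≅ 0

nerve simplices:
  W12={g} W15={d} W23={a} W34={e} W45={b,h}
C dims 5,5; δ0: rk 5, SNF 1^4·2
degree 0: 5−5−0 = 0 → Ȟ^0 ≅ 0
degree 1: 5−0−5 = 0 plus torsion [2] → Ȟ^1 ≅ Z/2
degree 2: 0−0−0 = 0 → Ȟ^2 ≅ 0


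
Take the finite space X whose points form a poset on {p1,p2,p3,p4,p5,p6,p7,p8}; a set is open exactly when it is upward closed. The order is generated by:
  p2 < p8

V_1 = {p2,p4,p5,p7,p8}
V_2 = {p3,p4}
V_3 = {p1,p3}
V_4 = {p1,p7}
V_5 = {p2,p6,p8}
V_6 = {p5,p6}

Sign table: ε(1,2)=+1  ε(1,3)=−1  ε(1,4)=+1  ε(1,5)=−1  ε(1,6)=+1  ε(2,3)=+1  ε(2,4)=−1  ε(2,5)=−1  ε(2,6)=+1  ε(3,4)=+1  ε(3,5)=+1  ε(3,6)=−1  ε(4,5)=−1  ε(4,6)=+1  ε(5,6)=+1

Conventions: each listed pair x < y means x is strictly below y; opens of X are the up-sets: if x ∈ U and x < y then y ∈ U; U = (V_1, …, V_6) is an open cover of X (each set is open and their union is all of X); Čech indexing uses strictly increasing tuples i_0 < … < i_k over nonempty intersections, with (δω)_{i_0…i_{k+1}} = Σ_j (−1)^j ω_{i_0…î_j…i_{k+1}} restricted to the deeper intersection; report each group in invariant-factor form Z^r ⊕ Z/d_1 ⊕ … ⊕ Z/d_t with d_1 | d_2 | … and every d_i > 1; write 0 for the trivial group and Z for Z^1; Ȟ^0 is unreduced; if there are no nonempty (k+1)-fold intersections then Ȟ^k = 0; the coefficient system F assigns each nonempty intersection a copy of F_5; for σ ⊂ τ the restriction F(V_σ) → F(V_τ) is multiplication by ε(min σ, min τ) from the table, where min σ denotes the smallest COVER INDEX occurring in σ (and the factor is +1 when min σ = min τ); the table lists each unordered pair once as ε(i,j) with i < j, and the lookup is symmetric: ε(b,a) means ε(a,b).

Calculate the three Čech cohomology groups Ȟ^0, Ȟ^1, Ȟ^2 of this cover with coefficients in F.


Ȟ^0(U;F) ≅ 0; Ȟ^1(U;F) ≅ Z/5; Ȟ^2(U;F) ≅ 0

intersection data:
  V12={p4} V14={p7} V15={p2,p8} V16={p5} V23={p3} V34={p1} V56={p6}
C dims 6,7; δ0: rk_F5 6
Ȟ^0 = (6 − 6) − 0 = 0, so Ȟ^0 ≅ 0
Ȟ^1 = (7 − 0) − 6 = 1, so Ȟ^1 ≅ Z/5
Ȟ^2 = (0 − 0) − 0 = 0, so Ȟ^2 ≅ 0


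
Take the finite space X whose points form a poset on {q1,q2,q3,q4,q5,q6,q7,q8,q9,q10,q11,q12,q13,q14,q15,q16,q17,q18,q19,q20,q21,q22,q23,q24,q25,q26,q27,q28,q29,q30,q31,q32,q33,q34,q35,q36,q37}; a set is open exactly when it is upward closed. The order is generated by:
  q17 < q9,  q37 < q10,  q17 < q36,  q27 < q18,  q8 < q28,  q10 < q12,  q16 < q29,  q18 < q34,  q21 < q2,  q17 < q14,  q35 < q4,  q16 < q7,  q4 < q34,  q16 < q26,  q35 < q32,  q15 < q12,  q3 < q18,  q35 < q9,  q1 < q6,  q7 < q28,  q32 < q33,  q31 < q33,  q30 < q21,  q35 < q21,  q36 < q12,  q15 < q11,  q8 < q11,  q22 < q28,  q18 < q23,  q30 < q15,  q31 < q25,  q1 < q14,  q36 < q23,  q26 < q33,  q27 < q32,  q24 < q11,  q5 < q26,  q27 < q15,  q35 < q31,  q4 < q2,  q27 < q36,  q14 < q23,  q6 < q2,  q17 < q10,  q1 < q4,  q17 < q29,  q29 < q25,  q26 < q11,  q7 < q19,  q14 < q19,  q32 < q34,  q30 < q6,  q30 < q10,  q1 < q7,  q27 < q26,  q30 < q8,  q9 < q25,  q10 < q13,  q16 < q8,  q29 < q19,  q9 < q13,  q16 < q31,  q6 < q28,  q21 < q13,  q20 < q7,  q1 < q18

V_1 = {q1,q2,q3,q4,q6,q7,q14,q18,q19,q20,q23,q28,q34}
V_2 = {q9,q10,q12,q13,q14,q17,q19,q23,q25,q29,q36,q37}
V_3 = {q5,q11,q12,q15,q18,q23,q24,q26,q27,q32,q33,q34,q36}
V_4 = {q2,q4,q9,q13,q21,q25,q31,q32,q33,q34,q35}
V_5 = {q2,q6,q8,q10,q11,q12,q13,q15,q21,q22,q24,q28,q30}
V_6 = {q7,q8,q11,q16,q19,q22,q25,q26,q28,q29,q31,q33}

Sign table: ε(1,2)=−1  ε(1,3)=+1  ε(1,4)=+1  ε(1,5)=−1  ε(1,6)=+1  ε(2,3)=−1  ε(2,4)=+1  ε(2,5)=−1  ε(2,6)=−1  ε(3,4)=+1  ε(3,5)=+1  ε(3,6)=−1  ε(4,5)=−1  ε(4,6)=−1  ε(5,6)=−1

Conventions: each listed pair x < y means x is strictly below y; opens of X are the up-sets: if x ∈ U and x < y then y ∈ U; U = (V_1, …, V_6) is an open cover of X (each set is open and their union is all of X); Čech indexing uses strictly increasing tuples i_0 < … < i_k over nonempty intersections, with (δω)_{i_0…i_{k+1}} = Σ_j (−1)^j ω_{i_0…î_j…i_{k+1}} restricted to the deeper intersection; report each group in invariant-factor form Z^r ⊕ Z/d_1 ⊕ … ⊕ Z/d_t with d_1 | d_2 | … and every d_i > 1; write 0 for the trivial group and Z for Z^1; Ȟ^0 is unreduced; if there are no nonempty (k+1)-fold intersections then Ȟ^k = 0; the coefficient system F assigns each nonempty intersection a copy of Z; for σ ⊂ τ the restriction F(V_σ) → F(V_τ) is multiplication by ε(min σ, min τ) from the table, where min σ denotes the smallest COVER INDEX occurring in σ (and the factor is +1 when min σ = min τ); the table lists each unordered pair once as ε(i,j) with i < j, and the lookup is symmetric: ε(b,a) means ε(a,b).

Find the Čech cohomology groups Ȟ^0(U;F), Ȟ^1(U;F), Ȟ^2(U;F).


Ȟ^0 ≅ 0, Ȟ^1 ≅ Z/2, Ȟ^2 ≅ Z

nerve simplices:
  V12={q14,q19,q23} V13={q18,q23,q34} V14={q2,q4,q34} V15={q2,q6,q28} V16={q7,q19,q28} V23={q12,q23,q36} V24={q9,q13,q25} V25={q10,q12,q13} V26={q19,q25,q29} V34={q32,q33,q34} V35={q11,q12,q15,q24} V36={q11,q26,q33} V45={q2,q13,q21} V46={q25,q31,q33} V56={q8,q11,q22,q28}
  V123={q23} V126={q19} V134={q34} V145={q2} V156={q28} V235={q12} V245={q13} V246={q25} V346={q33} V356={q11}
C dims 6,15,10; δ0: rk 6, SNF 1^5·2; δ1: rk 9, SNF 1^9
degree 0: 6−6−0 = 0 → Ȟ^0 ≅ 0
degree 1: 15−9−6 = 0 plus torsion [2] → Ȟ^1 ≅ Z/2
degree 2: 10−0−9 = 1 → Ȟ^2 ≅ Z


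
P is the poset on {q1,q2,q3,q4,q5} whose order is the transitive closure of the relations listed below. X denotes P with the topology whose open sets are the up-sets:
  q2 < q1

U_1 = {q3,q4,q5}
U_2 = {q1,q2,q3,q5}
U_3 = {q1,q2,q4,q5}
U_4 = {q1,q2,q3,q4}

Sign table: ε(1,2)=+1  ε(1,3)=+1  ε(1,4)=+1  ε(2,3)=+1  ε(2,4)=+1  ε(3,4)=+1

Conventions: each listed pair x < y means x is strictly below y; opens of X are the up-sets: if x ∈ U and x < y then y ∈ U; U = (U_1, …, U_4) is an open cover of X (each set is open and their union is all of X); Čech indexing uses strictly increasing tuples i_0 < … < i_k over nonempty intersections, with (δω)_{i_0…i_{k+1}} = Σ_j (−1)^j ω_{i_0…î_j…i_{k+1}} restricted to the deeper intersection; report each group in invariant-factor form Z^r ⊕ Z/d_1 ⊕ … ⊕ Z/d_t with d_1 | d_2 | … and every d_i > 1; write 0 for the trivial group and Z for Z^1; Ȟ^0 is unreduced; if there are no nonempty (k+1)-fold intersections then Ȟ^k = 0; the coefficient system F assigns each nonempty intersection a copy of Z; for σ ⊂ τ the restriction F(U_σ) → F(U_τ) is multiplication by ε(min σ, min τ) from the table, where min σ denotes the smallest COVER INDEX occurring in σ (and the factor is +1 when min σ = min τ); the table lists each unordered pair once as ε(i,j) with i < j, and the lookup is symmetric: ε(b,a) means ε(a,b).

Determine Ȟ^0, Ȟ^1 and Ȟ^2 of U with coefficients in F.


Ȟ^0 ≅ Z,  Ȟ^1 ≅ 0,  Ȟ^2 ≅ Z

intersection data:
  U12={q3,q5} U13={q4,q5} U14={q3,q4} U23={q1,q2,q5} U24={q1,q2,q3} U34={q1,q2,q4}
  U123={q5} U124={q3} U134={q4} U234={q1,q2}
C dims 4,6,4; δ0: rk 3, SNF 1^3; δ1: rk 3, SNF 1^3
Ȟ^0 = (4 − 3) − 0 = 1, so Ȟ^0 ≅ Z
Ȟ^1 = (6 − 3) − 3 = 0, so Ȟ^1 ≅ 0
Ȟ^2 = (4 − 0) − 3 = 1, so Ȟ^2 ≅ Z


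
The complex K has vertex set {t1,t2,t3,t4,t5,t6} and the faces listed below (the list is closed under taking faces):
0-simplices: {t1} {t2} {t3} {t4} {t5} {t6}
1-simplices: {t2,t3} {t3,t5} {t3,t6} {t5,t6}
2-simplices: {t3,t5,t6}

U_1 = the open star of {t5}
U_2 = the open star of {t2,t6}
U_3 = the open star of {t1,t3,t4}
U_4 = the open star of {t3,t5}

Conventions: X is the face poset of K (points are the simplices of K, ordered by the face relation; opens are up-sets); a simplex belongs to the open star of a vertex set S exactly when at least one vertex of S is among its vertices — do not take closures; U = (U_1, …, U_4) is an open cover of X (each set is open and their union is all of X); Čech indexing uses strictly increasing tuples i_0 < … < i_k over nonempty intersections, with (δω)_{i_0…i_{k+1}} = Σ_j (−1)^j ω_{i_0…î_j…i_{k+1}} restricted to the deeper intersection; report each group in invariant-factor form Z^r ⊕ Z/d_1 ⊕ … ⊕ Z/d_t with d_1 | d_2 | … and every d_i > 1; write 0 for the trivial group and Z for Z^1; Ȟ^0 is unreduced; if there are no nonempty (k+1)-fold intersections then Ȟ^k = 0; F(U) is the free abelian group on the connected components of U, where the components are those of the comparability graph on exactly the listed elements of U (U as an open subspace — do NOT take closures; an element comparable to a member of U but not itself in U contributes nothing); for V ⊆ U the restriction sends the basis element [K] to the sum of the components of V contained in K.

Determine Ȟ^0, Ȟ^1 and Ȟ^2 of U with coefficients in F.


nerve simplices:
  U1={{t5},{t3,t5},{t5,t6},{t3,t5,t6}} U2={{t2},{t6},{t2,t3},{t3,t6},{t5,t6},{t3,t5,t6}} U3={{t1},{t3},{t4},{t2,t3},{t3,t5},{t3,t6},{t3,t5,t6}} U4={{t3},{t5},{t2,t3},{t3,t5},{t3,t6},{t5,t6},{t3,t5,t6}}
  U12={{t5,t6},{t3,t5,t6}} U13={{t3,t5},{t3,t5,t6}} U14={{t5},{t3,t5},{t5,t6},{t3,t5,t6}} U23={{t2,t3},{t3,t6},{t3,t5,t6}} U24={{t2,t3},{t3,t6},{t5,t6},{t3,t5,t6}} U34={{t3},{t2,t3},{t3,t5},{t3,t6},{t3,t5,t6}}
  U123={{t3,t5,t6}} U124={{t5,t6},{t3,t5,t6}} U134={{t3,t5},{t3,t5,t6}} U234={{t2,t3},{t3,t6},{t3,t5,t6}}
  U1234={{t3,t5,t6}}
components per intersection:
  U1: {{t5},{t3,t5},{t5,t6},{t3,t5,t6}}
  U2: {{t2},{t2,t3}} {{t6},{t3,t6},{t5,t6},{t3,t5,t6}}
  U3: {{t1}} {{t3},{t2,t3},{t3,t5},{t3,t6},{t3,t5,t6}} {{t4}}
  U4: {{t3},{t5},{t2,t3},{t3,t5},{t3,t6},{t5,t6},{t3,t5,t6}}
  U12: {{t5,t6},{t3,t5,t6}}
  U13: {{t3,t5},{t3,t5,t6}}
  U14: {{t5},{t3,t5},{t5,t6},{t3,t5,t6}}
  U23: {{t2,t3}} {{t3,t6},{t3,t5,t6}}
  U24: {{t2,t3}} {{t3,t6},{t5,t6},{t3,t5,t6}}
  U34: {{t3},{t2,t3},{t3,t5},{t3,t6},{t3,t5,t6}}
  U123: {{t3,t5,t6}}
  U124: {{t5,t6},{t3,t5,t6}}
  U134: {{t3,t5},{t3,t5,t6}}
  U234: {{t2,t3}} {{t3,t6},{t3,t5,t6}}
  U1234: {{t3,t5,t6}}
C dims 7,8,5,1; δ0: rk 4, SNF 1^4; δ1: rk 4, SNF 1^4; δ2: rk 1, SNF 1^1
degree 0: 7−4−0 = 3 → Ȟ^0 ≅ Z^3
degree 1: 8−4−4 = 0 → Ȟ^1 ≅ 0
degree 2: 5−1−4 = 0 → Ȟ^2 ≅ 0

Ȟ^0 = Z^3, Ȟ^1 = 0, Ȟ^2 = 0


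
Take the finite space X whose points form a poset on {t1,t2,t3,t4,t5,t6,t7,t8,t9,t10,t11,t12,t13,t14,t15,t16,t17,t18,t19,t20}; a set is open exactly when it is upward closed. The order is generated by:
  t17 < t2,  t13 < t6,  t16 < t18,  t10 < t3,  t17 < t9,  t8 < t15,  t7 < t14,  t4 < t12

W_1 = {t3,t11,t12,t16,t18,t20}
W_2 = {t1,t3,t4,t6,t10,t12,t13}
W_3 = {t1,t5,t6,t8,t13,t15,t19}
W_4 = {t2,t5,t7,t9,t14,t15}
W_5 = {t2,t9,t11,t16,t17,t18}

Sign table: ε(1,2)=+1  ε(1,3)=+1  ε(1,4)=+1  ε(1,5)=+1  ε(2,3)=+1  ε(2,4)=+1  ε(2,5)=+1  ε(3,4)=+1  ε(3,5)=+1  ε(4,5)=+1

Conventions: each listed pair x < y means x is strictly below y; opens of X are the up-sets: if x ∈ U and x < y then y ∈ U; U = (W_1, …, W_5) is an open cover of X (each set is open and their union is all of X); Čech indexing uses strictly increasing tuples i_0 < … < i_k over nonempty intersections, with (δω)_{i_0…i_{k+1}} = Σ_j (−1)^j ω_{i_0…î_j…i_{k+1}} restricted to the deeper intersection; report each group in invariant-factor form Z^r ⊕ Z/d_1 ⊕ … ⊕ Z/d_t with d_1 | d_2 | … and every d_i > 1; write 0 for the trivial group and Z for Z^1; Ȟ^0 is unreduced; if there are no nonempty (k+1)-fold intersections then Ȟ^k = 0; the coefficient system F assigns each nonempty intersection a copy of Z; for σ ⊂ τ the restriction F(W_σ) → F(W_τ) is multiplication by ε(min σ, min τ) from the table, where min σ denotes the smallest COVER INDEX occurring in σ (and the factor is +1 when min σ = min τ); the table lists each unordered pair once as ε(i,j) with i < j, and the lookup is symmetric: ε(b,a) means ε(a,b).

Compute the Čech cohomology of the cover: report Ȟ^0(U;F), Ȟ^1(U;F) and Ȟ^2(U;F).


nonempty intersections:
  W12={t3,t12} W15={t11,t16,t18} W23={t1,t6,t13} W34={t5,t15} W45={t2,t9}
C dims 5,5; δ0: rk 4, SNF 1^4
Ȟ^0: (5−4)−0=1 ⇒ Z
Ȟ^1: (5−0)−4=1 ⇒ Z
Ȟ^2: (0−0)−0=0 ⇒ 0

Ȟ^0 ≅ Z; Ȟ^1 ≅ Z; Ȟ^2 ≅ 0


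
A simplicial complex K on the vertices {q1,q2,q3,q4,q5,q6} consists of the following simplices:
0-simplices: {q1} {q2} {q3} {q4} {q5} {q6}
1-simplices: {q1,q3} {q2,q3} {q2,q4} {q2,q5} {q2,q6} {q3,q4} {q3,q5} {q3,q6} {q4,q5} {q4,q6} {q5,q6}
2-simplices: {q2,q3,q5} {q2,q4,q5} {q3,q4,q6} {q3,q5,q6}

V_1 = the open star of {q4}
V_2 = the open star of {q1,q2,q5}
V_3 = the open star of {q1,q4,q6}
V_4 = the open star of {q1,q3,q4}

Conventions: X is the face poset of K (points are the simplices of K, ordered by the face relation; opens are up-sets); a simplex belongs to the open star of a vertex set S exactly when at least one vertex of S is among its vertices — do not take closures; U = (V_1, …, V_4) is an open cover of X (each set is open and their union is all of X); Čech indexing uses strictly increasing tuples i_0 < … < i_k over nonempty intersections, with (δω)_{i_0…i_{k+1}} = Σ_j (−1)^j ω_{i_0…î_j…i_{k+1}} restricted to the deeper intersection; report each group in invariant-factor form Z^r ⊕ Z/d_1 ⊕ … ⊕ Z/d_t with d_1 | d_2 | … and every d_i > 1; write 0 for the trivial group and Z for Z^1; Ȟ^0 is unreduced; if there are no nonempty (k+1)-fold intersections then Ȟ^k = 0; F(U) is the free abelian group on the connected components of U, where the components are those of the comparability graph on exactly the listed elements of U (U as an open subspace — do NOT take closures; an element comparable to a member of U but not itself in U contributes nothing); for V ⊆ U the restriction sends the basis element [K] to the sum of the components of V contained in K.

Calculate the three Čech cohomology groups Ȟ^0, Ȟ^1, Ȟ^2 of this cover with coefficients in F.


nerve simplices:
  V1={{q4},{q2,q4},{q3,q4},{q4,q5},{q4,q6},{q2,q4,q5},{q3,q4,q6}} V2={{q1},{q2},{q5},{q1,q3},{q2,q3},{q2,q4},{q2,q5},{q2,q6},{q3,q5},{q4,q5},{q5,q6},{q2,q3,q5},{q2,q4,q5},{q3,q5,q6}} V3={{q1},{q4},{q6},{q1,q3},{q2,q4},{q2,q6},{q3,q4},{q3,q6},{q4,q5},{q4,q6},{q5,q6},{q2,q4,q5},{q3,q4,q6},{q3,q5,q6}} V4={{q1},{q3},{q4},{q1,q3},{q2,q3},{q2,q4},{q3,q4},{q3,q5},{q3,q6},{q4,q5},{q4,q6},{q2,q3,q5},{q2,q4,q5},{q3,q4,q6},{q3,q5,q6}}
  V12={{q2,q4},{q4,q5},{q2,q4,q5}} V13={{q4},{q2,q4},{q3,q4},{q4,q5},{q4,q6},{q2,q4,q5},{q3,q4,q6}} V14={{q4},{q2,q4},{q3,q4},{q4,q5},{q4,q6},{q2,q4,q5},{q3,q4,q6}} V23={{q1},{q1,q3},{q2,q4},{q2,q6},{q4,q5},{q5,q6},{q2,q4,q5},{q3,q5,q6}} V24={{q1},{q1,q3},{q2,q3},{q2,q4},{q3,q5},{q4,q5},{q2,q3,q5},{q2,q4,q5},{q3,q5,q6}} V34={{q1},{q4},{q1,q3},{q2,q4},{q3,q4},{q3,q6},{q4,q5},{q4,q6},{q2,q4,q5},{q3,q4,q6},{q3,q5,q6}}
  V123={{q2,q4},{q4,q5},{q2,q4,q5}} V124={{q2,q4},{q4,q5},{q2,q4,q5}} V134={{q4},{q2,q4},{q3,q4},{q4,q5},{q4,q6},{q2,q4,q5},{q3,q4,q6}} V234={{q1},{q1,q3},{q2,q4},{q4,q5},{q2,q4,q5},{q3,q5,q6}}
  V1234={{q2,q4},{q4,q5},{q2,q4,q5}}
components per intersection:
  V1: {{q4},{q2,q4},{q3,q4},{q4,q5},{q4,q6},{q2,q4,q5},{q3,q4,q6}}
  V2: {{q1},{q1,q3}} {{q2},{q5},{q2,q3},{q2,q4},{q2,q5},{q2,q6},{q3,q5},{q4,q5},{q5,q6},{q2,q3,q5},{q2,q4,q5},{q3,q5,q6}}
  V3: {{q1},{q1,q3}} {{q4},{q6},{q2,q4},{q2,q6},{q3,q4},{q3,q6},{q4,q5},{q4,q6},{q5,q6},{q2,q4,q5},{q3,q4,q6},{q3,q5,q6}}
  V4: {{q1},{q3},{q4},{q1,q3},{q2,q3},{q2,q4},{q3,q4},{q3,q5},{q3,q6},{q4,q5},{q4,q6},{q2,q3,q5},{q2,q4,q5},{q3,q4,q6},{q3,q5,q6}}
  V12: {{q2,q4},{q4,q5},{q2,q4,q5}}
  V13: {{q4},{q2,q4},{q3,q4},{q4,q5},{q4,q6},{q2,q4,q5},{q3,q4,q6}}
  V14: {{q4},{q2,q4},{q3,q4},{q4,q5},{q4,q6},{q2,q4,q5},{q3,q4,q6}}
  V23: {{q1},{q1,q3}} {{q2,q4},{q4,q5},{q2,q4,q5}} {{q2,q6}} {{q5,q6},{q3,q5,q6}}
  V24: {{q1},{q1,q3}} {{q2,q3},{q3,q5},{q2,q3,q5},{q3,q5,q6}} {{q2,q4},{q4,q5},{q2,q4,q5}}
  V34: {{q1},{q1,q3}} {{q4},{q2,q4},{q3,q4},{q3,q6},{q4,q5},{q4,q6},{q2,q4,q5},{q3,q4,q6},{q3,q5,q6}}
  V123: {{q2,q4},{q4,q5},{q2,q4,q5}}
  V124: {{q2,q4},{q4,q5},{q2,q4,q5}}
  V134: {{q4},{q2,q4},{q3,q4},{q4,q5},{q4,q6},{q2,q4,q5},{q3,q4,q6}}
  V234: {{q1},{q1,q3}} {{q2,q4},{q4,q5},{q2,q4,q5}} {{q3,q5,q6}}
  V1234: {{q2,q4},{q4,q5},{q2,q4,q5}}
C dims 6,12,6,1; δ0: rk 5, SNF 1^5; δ1: rk 5, SNF 1^5; δ2: rk 1, SNF 1^1
degree 0: 6−5−0 = 1 → Ȟ^0 ≅ Z
degree 1: 12−5−5 = 2 → Ȟ^1 ≅ Z^2
degree 2: 6−1−5 = 0 → Ȟ^2 ≅ 0

Ȟ^0 = Z, Ȟ^1 = Z^2 and Ȟ^2 = 0
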